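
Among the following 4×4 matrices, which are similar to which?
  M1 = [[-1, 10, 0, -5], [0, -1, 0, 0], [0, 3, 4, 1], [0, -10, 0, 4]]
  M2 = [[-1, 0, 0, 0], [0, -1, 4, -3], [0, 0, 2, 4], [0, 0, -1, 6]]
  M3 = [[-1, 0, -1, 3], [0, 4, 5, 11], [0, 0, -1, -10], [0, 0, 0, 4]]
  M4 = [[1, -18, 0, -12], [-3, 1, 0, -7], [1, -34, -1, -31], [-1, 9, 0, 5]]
Characteristic polynomials: χ_{M1} = (x - 4)^2(x + 1)^2, χ_{M2} = (x - 4)^2(x + 1)^2, χ_{M3} = (x - 4)^2(x + 1)^2, χ_{M4} = (x - 4)^2(x + 1)^2.

{M1, M2, M4}: invariant factors x + 1, (x - 4)^2(x + 1).

{M3}: invariant factors (x - 4)^2(x + 1)^2.

Matrices are similar if and only if their invariant-factor lists agree; the partition into similarity classes is {M1, M2, M4}, {M3}.

2 classes: {M1, M2, M4}, {M3}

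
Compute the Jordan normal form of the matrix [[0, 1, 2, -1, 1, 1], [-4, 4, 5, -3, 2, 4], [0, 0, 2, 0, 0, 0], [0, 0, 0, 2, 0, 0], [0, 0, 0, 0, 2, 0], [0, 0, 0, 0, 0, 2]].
The characteristic polynomial is det(xI - A) = (x - 2)^6, so the eigenvalues are 2 (algebraic multiplicity 6).

For λ = 2: rank(A - 2I) = 2, rank((A - 2I)^2) = 1, rank((A - 2I)^3) = 0. The eigenspace has dimension 6 - 2 = 4, so there are 4 Jordan blocks; the rank sequence gives block sizes [3, 1, 1, 1].

Assembling the blocks gives the Jordan form J above.

J = [[2, 1, 0, 0, 0, 0], [0, 2, 1, 0, 0, 0], [0, 0, 2, 0, 0, 0], [0, 0, 0, 2, 0, 0], [0, 0, 0, 0, 2, 0], [0, 0, 0, 0, 0, 2]]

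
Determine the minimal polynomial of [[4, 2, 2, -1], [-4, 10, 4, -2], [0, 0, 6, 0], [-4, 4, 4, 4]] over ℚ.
The characteristic polynomial factors as (x - 6)^4. The minimal polynomial is ∏(x - λ)^{k_λ} where k_λ is the size of the largest Jordan block at λ.

For λ = 6: rank(A - 6I) = 1, and the largest Jordan block has size 2 (the smallest k with rank((A - 6I)^k) = rank((A - 6I)^(k+1))).

So m_A(x) = (x - 6)^2.

m_A(x) = (x - 6)^2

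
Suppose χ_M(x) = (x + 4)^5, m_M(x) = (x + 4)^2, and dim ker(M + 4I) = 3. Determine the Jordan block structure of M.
Jordan blocks: (-4, 2), (-4, 2), (-4, 1)

λ = -4: algebraic multiplicity 5 (exponent in χ_M), largest block size 2 (exponent in m_M), 3 blocks (geometric multiplicity). These force block sizes [2, 2, 1].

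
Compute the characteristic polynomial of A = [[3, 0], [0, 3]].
χ_A(x) = (x - 3)^2

xI - A = [[x - 3, 0], [0, x - 3]].

Expanding det(xI - A) along the first row:
det(xI - A) = + (x - 3)·det([[x - 3]]) - (0)·det([[0]]).

Evaluating gives χ_A(x) = x^2 - 6x + 9 = (x - 3)^2.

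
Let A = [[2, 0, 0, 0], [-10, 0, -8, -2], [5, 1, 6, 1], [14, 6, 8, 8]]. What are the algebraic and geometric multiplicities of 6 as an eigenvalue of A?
The characteristic polynomial is (x - 6)^2(x - 2)^2, so the factor x - 6 appears with exponent 2: the algebraic multiplicity is 2.

rank(A - 6I) = 3, so the eigenspace has dimension 4 - 3 = 1: the geometric multiplicity is 1.

Since 1 < 2, A is not diagonalizable.

algebraic multiplicity 2, geometric multiplicity 1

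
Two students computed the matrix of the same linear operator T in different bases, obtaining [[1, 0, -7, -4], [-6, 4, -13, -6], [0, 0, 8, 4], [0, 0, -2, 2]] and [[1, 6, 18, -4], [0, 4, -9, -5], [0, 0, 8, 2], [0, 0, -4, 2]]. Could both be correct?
Two matrices over a field are similar if and only if they have the same invariant factors.

Both A and B have characteristic polynomial (x - 6)(x - 4)^2(x - 1) and minimal polynomial (x - 6)(x - 4)^2(x - 1). Computing further, both have invariant factors (x - 6)(x - 4)^2(x - 1). Hence A and B are similar.

Yes.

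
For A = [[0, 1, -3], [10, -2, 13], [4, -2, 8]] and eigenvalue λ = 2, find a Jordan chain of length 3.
v_1 = [[0, 3, 1]]^T, v_2 = [[0, 1, 0]]^T, v_3 = [[1, -4, -2]]^T

We seek v_1 ∈ ker((A - 2I)^3) \ ker((A - 2I)^2), then set v_{i+1} = (A - 2I) v_i.

One such chain is v_1 = [[0, 3, 1]]^T, v_2 = [[0, 1, 0]]^T, v_3 = [[1, -4, -2]]^T. Check: (A - 2I) v_3 = [[0, 0, 0]]^T = 0.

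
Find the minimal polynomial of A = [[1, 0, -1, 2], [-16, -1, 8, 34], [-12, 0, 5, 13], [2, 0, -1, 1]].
m_A(x) = (x - 4)^2(x + 1)

The characteristic polynomial factors as (x - 4)^2(x + 1)^2. The minimal polynomial is ∏(x - λ)^{k_λ} where k_λ is the size of the largest Jordan block at λ.

For λ = -1: rank(A + I) = 2, and the largest Jordan block has size 1 (the smallest k with rank((A + I)^k) = rank((A + I)^(k+1))).
For λ = 4: rank(A - 4I) = 3, and the largest Jordan block has size 2 (the smallest k with rank((A - 4I)^k) = rank((A - 4I)^(k+1))).

So m_A(x) = (x - 4)^2(x + 1).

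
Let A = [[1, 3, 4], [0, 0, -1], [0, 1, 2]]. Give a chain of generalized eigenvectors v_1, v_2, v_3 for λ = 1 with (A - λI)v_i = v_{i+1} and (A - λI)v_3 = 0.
We seek v_1 ∈ ker((A - I)^3) \ ker((A - I)^2), then set v_{i+1} = (A - I) v_i.

One such chain is v_1 = [[-3, 0, -1]]^T, v_2 = [[-4, 1, -1]]^T, v_3 = [[-1, 0, 0]]^T. Check: (A - I) v_3 = [[0, 0, 0]]^T = 0.

v_1 = [[-3, 0, -1]]^T, v_2 = [[-4, 1, -1]]^T, v_3 = [[-1, 0, 0]]^T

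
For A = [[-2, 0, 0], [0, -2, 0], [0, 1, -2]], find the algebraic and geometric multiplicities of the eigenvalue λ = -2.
The characteristic polynomial is (x + 2)^3, so the factor x + 2 appears with exponent 3: the algebraic multiplicity is 3.

rank(A + 2I) = 1, so the eigenspace has dimension 3 - 1 = 2: the geometric multiplicity is 2.

Since 2 < 3, A is not diagonalizable.

algebraic multiplicity 3, geometric multiplicity 2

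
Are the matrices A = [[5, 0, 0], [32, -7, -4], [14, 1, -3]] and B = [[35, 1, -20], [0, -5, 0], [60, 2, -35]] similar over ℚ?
Two matrices over a field are similar if and only if they have the same invariant factors.

Both A and B have characteristic polynomial (x - 5)(x + 5)^2 and minimal polynomial (x - 5)(x + 5)^2. Computing further, both have invariant factors (x - 5)(x + 5)^2. Hence A and B are similar.

Yes.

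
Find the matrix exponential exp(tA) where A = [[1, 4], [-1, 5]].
A has Jordan form J = [[3, 1], [0, 3]] with A = PJP^{-1}, so e^{tA} = P e^{tJ} P^{-1}.

For a Jordan block J_k(λ), e^{tJ_k(λ)} = e^{λt} · (I + tN + t^2 N^2/2! + ... + t^{k-1} N^{k-1}/(k-1)!) where N is the nilpotent superdiagonal part.

Assembling the blocks and conjugating back gives the entries of e^{tA} as shown above.

e^{tA} = [[(1 - 2*t)*e^{3*t}, 4*t*e^{3*t}], [-t*e^{3*t}, (2*t + 1)*e^{3*t}]]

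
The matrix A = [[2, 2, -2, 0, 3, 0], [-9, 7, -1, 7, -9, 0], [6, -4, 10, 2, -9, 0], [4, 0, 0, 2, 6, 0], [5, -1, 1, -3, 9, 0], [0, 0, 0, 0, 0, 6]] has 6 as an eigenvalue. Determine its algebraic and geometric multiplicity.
The characteristic polynomial is (x - 6)^6, so the factor x - 6 appears with exponent 6: the algebraic multiplicity is 6.

rank(A - 6I) = 2, so the eigenspace has dimension 6 - 2 = 4: the geometric multiplicity is 4.

Since 4 < 6, A is not diagonalizable.

algebraic multiplicity 6, geometric multiplicity 4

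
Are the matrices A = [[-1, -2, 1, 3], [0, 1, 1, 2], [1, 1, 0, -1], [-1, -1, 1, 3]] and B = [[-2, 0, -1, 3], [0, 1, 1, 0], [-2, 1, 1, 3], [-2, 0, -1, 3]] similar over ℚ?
Two matrices over a field are similar if and only if they have the same invariant factors.

Both A and B have characteristic polynomial x(x - 1)^3 and minimal polynomial x(x - 1)^3. Computing further, both have invariant factors x(x - 1)^3. Hence A and B are similar.

Yes.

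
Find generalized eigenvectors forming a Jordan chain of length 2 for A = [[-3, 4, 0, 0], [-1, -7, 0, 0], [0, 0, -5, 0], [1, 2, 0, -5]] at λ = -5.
v_1 = [[-1, 1, 0, 0]]^T, v_2 = [[2, -1, 0, 1]]^T

We seek v_1 ∈ ker((A + 5I)^2) \ ker(A + 5I), then set v_{i+1} = (A + 5I) v_i.

One such chain is v_1 = [[-1, 1, 0, 0]]^T, v_2 = [[2, -1, 0, 1]]^T. Check: (A + 5I) v_2 = [[0, 0, 0, 0]]^T = 0.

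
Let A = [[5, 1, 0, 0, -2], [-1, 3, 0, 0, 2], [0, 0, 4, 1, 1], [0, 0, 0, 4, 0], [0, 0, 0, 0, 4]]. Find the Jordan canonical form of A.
The characteristic polynomial is det(xI - A) = (x - 4)^5, so the eigenvalues are 4 (algebraic multiplicity 5).

For λ = 4: rank(A - 4I) = 2, rank((A - 4I)^2) = 0. The eigenspace has dimension 5 - 2 = 3, so there are 3 Jordan blocks; the rank sequence gives block sizes [2, 2, 1].

Assembling the blocks gives the Jordan form J above.

J = [[4, 1, 0, 0, 0], [0, 4, 0, 0, 0], [0, 0, 4, 1, 0], [0, 0, 0, 4, 0], [0, 0, 0, 0, 4]]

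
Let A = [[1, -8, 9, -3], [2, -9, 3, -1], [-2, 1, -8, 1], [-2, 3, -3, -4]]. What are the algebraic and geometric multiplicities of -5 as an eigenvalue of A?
algebraic multiplicity 4, geometric multiplicity 2

The characteristic polynomial is (x + 5)^4, so the factor x + 5 appears with exponent 4: the algebraic multiplicity is 4.

rank(A + 5I) = 2, so the eigenspace has dimension 4 - 2 = 2: the geometric multiplicity is 2.

Since 2 < 4, A is not diagonalizable.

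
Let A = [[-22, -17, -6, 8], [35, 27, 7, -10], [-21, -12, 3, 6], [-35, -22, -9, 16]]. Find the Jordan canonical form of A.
J = [[6, 1, 0, 0], [0, 6, 1, 0], [0, 0, 6, 0], [0, 0, 0, 6]]

The characteristic polynomial is det(xI - A) = (x - 6)^4, so the eigenvalues are 6 (algebraic multiplicity 4).

For λ = 6: rank(A - 6I) = 2, rank((A - 6I)^2) = 1, rank((A - 6I)^3) = 0. The eigenspace has dimension 4 - 2 = 2, so there are 2 Jordan blocks; the rank sequence gives block sizes [3, 1].

Assembling the blocks gives the Jordan form J above.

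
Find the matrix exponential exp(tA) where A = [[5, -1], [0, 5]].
e^{tA} = [[e^{5*t}, -t*e^{5*t}], [0, e^{5*t}]]

A has Jordan form J = [[5, 1], [0, 5]] with A = PJP^{-1}, so e^{tA} = P e^{tJ} P^{-1}.

For a Jordan block J_k(λ), e^{tJ_k(λ)} = e^{λt} · (I + tN + t^2 N^2/2! + ... + t^{k-1} N^{k-1}/(k-1)!) where N is the nilpotent superdiagonal part.

Assembling the blocks and conjugating back gives the entries of e^{tA} as shown above.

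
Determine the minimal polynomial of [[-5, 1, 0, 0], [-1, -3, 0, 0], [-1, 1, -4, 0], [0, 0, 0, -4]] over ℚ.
The characteristic polynomial factors as (x + 4)^4. The minimal polynomial is ∏(x - λ)^{k_λ} where k_λ is the size of the largest Jordan block at λ.

For λ = -4: rank(A + 4I) = 1, and the largest Jordan block has size 2 (the smallest k with rank((A + 4I)^k) = rank((A + 4I)^(k+1))).

So m_A(x) = (x + 4)^2.

m_A(x) = (x + 4)^2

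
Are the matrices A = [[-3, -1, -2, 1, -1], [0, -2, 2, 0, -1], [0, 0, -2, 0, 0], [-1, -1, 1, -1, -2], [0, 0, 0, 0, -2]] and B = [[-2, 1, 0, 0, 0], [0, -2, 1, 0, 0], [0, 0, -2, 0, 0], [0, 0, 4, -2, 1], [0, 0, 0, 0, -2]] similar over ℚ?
Two matrices over a field are similar if and only if they have the same invariant factors.

Both A and B have characteristic polynomial (x + 2)^5 and minimal polynomial (x + 2)^3. Computing further, both have invariant factors (x + 2)^2, (x + 2)^3. Hence A and B are similar.

Yes.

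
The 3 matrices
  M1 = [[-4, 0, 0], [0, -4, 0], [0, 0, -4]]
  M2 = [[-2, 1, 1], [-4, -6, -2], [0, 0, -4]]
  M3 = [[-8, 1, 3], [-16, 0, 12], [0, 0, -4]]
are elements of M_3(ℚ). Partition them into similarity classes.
2 classes: {M1}, {M2, M3}

Characteristic polynomials: χ_{M1} = (x + 4)^3, χ_{M2} = (x + 4)^3, χ_{M3} = (x + 4)^3.

{M1}: invariant factors x + 4, x + 4, x + 4.

{M2, M3}: invariant factors x + 4, (x + 4)^2.

Matrices are similar if and only if their invariant-factor lists agree; the partition into similarity classes is {M1}, {M2, M3}.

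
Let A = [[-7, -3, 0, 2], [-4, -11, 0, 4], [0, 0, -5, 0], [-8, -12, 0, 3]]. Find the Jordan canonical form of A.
J = [[-5, 1, 0, 0], [0, -5, 0, 0], [0, 0, -5, 0], [0, 0, 0, -5]]

The characteristic polynomial is det(xI - A) = (x + 5)^4, so the eigenvalues are -5 (algebraic multiplicity 4).

For λ = -5: rank(A + 5I) = 1, rank((A + 5I)^2) = 0. The eigenspace has dimension 4 - 1 = 3, so there are 3 Jordan blocks; the rank sequence gives block sizes [2, 1, 1].

Assembling the blocks gives the Jordan form J above.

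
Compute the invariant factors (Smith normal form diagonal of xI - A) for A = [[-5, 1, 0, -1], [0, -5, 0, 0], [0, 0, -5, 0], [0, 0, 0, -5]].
x + 5, x + 5, (x + 5)^2

The Jordan structure of A has elementary divisors (x + 5)^2, (x + 5), (x + 5). Arranging the block sizes at each eigenvalue in decreasing order and taking row products gives the invariant factors.

Invariant factors (smallest first, each dividing the next): x + 5, x + 5, (x + 5)^2.

Check: the last factor (x + 5)^2 is the minimal polynomial, and the product (x + 5)^4 is the characteristic polynomial.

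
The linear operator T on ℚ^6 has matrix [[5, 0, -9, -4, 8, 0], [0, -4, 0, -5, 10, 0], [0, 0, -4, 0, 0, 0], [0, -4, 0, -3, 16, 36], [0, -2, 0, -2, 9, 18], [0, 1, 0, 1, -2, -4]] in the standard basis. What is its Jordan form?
The characteristic polynomial is det(xI - A) = (x - 5)^2(x - 1)(x + 4)^3, so the eigenvalues are -4 (algebraic multiplicity 3), 1 (algebraic multiplicity 1), 5 (algebraic multiplicity 2).

For λ = -4: rank(A + 4I) = 4, rank((A + 4I)^2) = 3. The eigenspace has dimension 6 - 4 = 2, so there are 2 Jordan blocks; the rank sequence gives block sizes [2, 1].

For λ = 1: algebraic multiplicity 1 gives one 1×1 block.

For λ = 5: rank(A - 5I) = 4. The eigenspace has dimension 6 - 4 = 2, so there are 2 Jordan blocks; the rank sequence gives block sizes [1, 1].

Assembling the blocks gives the Jordan form J above.

J = [[-4, 1, 0, 0, 0, 0], [0, -4, 0, 0, 0, 0], [0, 0, -4, 0, 0, 0], [0, 0, 0, 1, 0, 0], [0, 0, 0, 0, 5, 0], [0, 0, 0, 0, 0, 5]]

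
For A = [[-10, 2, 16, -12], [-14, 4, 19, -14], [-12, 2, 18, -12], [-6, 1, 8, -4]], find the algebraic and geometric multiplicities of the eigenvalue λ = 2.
algebraic multiplicity 4, geometric multiplicity 2

The characteristic polynomial is (x - 2)^4, so the factor x - 2 appears with exponent 4: the algebraic multiplicity is 4.

rank(A - 2I) = 2, so the eigenspace has dimension 4 - 2 = 2: the geometric multiplicity is 2.

Since 2 < 4, A is not diagonalizable.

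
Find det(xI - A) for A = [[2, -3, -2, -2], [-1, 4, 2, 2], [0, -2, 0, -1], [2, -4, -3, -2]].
xI - A = [[x - 2, 3, 2, 2], [1, x - 4, -2, -2], [0, 2, x, 1], [-2, 4, 3, x + 2]].

Expanding det(xI - A) along the first row:
det(xI - A) = + (x - 2)·det([[x - 4, -2, -2], [2, x, 1], [4, 3, x + 2]]) - (3)·det([[1, -2, -2], [0, x, 1], [-2, 3, x + 2]]) + (2)·det([[1, x - 4, -2], [0, 2, 1], [-2, 4, x + 2]]) - (2)·det([[1, x - 4, -2], [0, 2, x], [-2, 4, 3]]).

Evaluating gives χ_A(x) = x^4 - 4x^3 + 6x^2 - 4x + 1 = (x - 1)^4.

χ_A(x) = (x - 1)^4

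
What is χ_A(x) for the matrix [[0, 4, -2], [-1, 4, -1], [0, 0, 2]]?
xI - A = [[x, -4, 2], [1, x - 4, 1], [0, 0, x - 2]].

Expanding det(xI - A) along the first row:
det(xI - A) = + (x)·det([[x - 4, 1], [0, x - 2]]) - (-4)·det([[1, 1], [0, x - 2]]) + (2)·det([[1, x - 4], [0, 0]]).

Evaluating gives χ_A(x) = x^3 - 6x^2 + 12x - 8 = (x - 2)^3.

χ_A(x) = (x - 2)^3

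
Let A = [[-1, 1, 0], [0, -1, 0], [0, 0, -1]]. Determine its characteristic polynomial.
χ_A(x) = (x + 1)^3

xI - A = [[x + 1, -1, 0], [0, x + 1, 0], [0, 0, x + 1]].

Expanding det(xI - A) along the first row:
det(xI - A) = + (x + 1)·det([[x + 1, 0], [0, x + 1]]) - (-1)·det([[0, 0], [0, x + 1]]) + (0)·det([[0, x + 1], [0, 0]]).

Evaluating gives χ_A(x) = x^3 + 3x^2 + 3x + 1 = (x + 1)^3.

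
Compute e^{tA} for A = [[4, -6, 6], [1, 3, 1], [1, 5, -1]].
A has Jordan form J = [[-2, 0, 0], [0, 4, 1], [0, 0, 4]] with A = PJP^{-1}, so e^{tA} = P e^{tJ} P^{-1}.

For a Jordan block J_k(λ), e^{tJ_k(λ)} = e^{λt} · (I + tN + t^2 N^2/2! + ... + t^{k-1} N^{k-1}/(k-1)!) where N is the nilpotent superdiagonal part.

Assembling the blocks and conjugating back gives the entries of e^{tA} as shown above.

e^{tA} = [[e^{4*t}, (1 - e^{6*t})*e^{-2*t}, (e^{6*t} - 1)*e^{-2*t}], [t*e^{4*t}, (1 - t)*e^{4*t}, t*e^{4*t}], [t*e^{4*t}, ((1 - t)*e^{6*t} - 1)*e^{-2*t}, (t*e^{6*t} + 1)*e^{-2*t}]]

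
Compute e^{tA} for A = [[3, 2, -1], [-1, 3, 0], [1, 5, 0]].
e^{tA} = [[(-t^2 + t + 1)*e^{2*t}, t*(4 - t)*e^{2*t}/2, t*(t - 2)*e^{2*t}/2], [t*(-t - 1)*e^{2*t}, (-t^2/2 + t + 1)*e^{2*t}, t^2*e^{2*t}/2], [t*(1 - 3*t)*e^{2*t}, t*(10 - 3*t)*e^{2*t}/2, (3*t^2 - 4*t + 2)*e^{2*t}/2]]

A has Jordan form J = [[2, 1, 0], [0, 2, 1], [0, 0, 2]] with A = PJP^{-1}, so e^{tA} = P e^{tJ} P^{-1}.

For a Jordan block J_k(λ), e^{tJ_k(λ)} = e^{λt} · (I + tN + t^2 N^2/2! + ... + t^{k-1} N^{k-1}/(k-1)!) where N is the nilpotent superdiagonal part.

Assembling the blocks and conjugating back gives the entries of e^{tA} as shown above.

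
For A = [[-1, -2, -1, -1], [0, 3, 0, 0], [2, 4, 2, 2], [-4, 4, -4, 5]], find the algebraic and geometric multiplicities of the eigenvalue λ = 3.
The characteristic polynomial is x(x - 3)^3, so the factor x - 3 appears with exponent 3: the algebraic multiplicity is 3.

rank(A - 3I) = 2, so the eigenspace has dimension 4 - 2 = 2: the geometric multiplicity is 2.

Since 2 < 3, A is not diagonalizable.

algebraic multiplicity 3, geometric multiplicity 2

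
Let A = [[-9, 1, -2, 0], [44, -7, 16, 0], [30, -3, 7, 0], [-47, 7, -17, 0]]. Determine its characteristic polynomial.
χ_A(x) = x(x - 1)(x + 5)^2

xI - A = [[x + 9, -1, 2, 0], [-44, x + 7, -16, 0], [-30, 3, x - 7, 0], [47, -7, 17, x]].

Expanding det(xI - A) along the first row:
det(xI - A) = + (x + 9)·det([[x + 7, -16, 0], [3, x - 7, 0], [-7, 17, x]]) - (-1)·det([[-44, -16, 0], [-30, x - 7, 0], [47, 17, x]]) + (2)·det([[-44, x + 7, 0], [-30, 3, 0], [47, -7, x]]) - (0)·det([[-44, x + 7, -16], [-30, 3, x - 7], [47, -7, 17]]).

Evaluating gives χ_A(x) = x^4 + 9x^3 + 15x^2 - 25x = x(x - 1)(x + 5)^2.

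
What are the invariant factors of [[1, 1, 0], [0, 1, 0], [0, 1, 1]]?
x - 1, (x - 1)^2

The Jordan structure of A has elementary divisors (x - 1)^2, (x - 1). Arranging the block sizes at each eigenvalue in decreasing order and taking row products gives the invariant factors.

Invariant factors (smallest first, each dividing the next): x - 1, (x - 1)^2.

Check: the last factor (x - 1)^2 is the minimal polynomial, and the product (x - 1)^3 is the characteristic polynomial.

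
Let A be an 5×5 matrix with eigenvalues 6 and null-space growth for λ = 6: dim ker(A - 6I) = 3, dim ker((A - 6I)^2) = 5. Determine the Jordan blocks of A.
λ = 6: successive nullity increments [3, 2] count blocks of size ≥ k; block sizes are [2, 2, 1].

Jordan blocks: (6, 2), (6, 2), (6, 1)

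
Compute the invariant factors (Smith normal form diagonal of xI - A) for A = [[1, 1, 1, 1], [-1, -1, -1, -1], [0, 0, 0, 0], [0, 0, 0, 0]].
x, x, x^2

The Jordan structure of A has elementary divisors x^2, x, x. Arranging the block sizes at each eigenvalue in decreasing order and taking row products gives the invariant factors.

Invariant factors (smallest first, each dividing the next): x, x, x^2.

Check: the last factor x^2 is the minimal polynomial, and the product x^4 is the characteristic polynomial.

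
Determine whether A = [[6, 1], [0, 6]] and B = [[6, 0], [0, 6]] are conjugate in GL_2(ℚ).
Both have characteristic polynomial (x - 6)^2, but the minimal polynomial of A is (x - 6)^2 while the minimal polynomial of B is x - 6. The minimal polynomial is a similarity invariant, so A and B are not similar.

No.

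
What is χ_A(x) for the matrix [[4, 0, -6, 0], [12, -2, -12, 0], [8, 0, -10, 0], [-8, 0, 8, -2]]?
χ_A(x) = (x + 2)^3(x + 4)

xI - A = [[x - 4, 0, 6, 0], [-12, x + 2, 12, 0], [-8, 0, x + 10, 0], [8, 0, -8, x + 2]].

Expanding det(xI - A) along the first row:
det(xI - A) = + (x - 4)·det([[x + 2, 12, 0], [0, x + 10, 0], [0, -8, x + 2]]) - (0)·det([[-12, 12, 0], [-8, x + 10, 0], [8, -8, x + 2]]) + (6)·det([[-12, x + 2, 0], [-8, 0, 0], [8, 0, x + 2]]) - (0)·det([[-12, x + 2, 12], [-8, 0, x + 10], [8, 0, -8]]).

Evaluating gives χ_A(x) = x^4 + 10x^3 + 36x^2 + 56x + 32 = (x + 2)^3(x + 4).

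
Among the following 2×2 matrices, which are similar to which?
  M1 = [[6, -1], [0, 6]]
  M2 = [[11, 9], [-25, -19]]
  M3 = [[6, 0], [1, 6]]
2 classes: {M1, M3}, {M2}

Characteristic polynomials: χ_{M1} = (x - 6)^2, χ_{M2} = (x + 4)^2, χ_{M3} = (x - 6)^2.

{M1, M3}: invariant factors (x - 6)^2.

{M2}: invariant factors (x + 4)^2.

Matrices are similar if and only if their invariant-factor lists agree; the partition into similarity classes is {M1, M3}, {M2}.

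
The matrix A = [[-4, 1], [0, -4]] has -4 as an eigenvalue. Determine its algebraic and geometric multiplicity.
algebraic multiplicity 2, geometric multiplicity 1

The characteristic polynomial is (x + 4)^2, so the factor x + 4 appears with exponent 2: the algebraic multiplicity is 2.

rank(A + 4I) = 1, so the eigenspace has dimension 2 - 1 = 1: the geometric multiplicity is 1.

Since 1 < 2, A is not diagonalizable.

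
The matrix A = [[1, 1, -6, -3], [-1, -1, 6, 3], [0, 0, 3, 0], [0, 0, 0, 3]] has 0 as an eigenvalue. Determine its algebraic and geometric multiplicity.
The characteristic polynomial is x^2(x - 3)^2, so the factor x appears with exponent 2: the algebraic multiplicity is 2.

rank(A) = 3, so the eigenspace has dimension 4 - 3 = 1: the geometric multiplicity is 1.

Since 1 < 2, A is not diagonalizable.

algebraic multiplicity 2, geometric multiplicity 1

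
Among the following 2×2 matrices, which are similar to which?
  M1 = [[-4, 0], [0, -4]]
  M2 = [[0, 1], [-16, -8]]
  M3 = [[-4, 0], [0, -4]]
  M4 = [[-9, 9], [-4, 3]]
3 classes: {M1, M3}, {M2}, {M4}

Characteristic polynomials: χ_{M1} = (x + 4)^2, χ_{M2} = (x + 4)^2, χ_{M3} = (x + 4)^2, χ_{M4} = (x + 3)^2.

{M1, M3}: invariant factors x + 4, x + 4.

{M2}: invariant factors (x + 4)^2.

{M4}: invariant factors (x + 3)^2.

Matrices are similar if and only if their invariant-factor lists agree; the partition into similarity classes is {M1, M3}, {M2}, {M4}.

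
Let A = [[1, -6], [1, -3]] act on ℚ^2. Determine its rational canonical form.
R = [[0, -3], [1, -2]]

The invariant factors of A (the non-unit diagonal entries of the Smith normal form of xI - A over ℚ[x]) are x^2 + 2x + 3, each dividing the next. The characteristic polynomial is their product, x^2 + 2x + 3.

The rational canonical form is the block-diagonal matrix of companion matrices C(f_i):
R = [[0, -3], [1, -2]].

Note the characteristic polynomial does not split into linear factors over ℚ, so A has no Jordan form over ℚ; the rational canonical form exists over any field.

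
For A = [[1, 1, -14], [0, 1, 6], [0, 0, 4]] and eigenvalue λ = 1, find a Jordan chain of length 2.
We seek v_1 ∈ ker((A - I)^2) \ ker(A - I), then set v_{i+1} = (A - I) v_i.

One such chain is v_1 = [[1, 1, 0]]^T, v_2 = [[1, 0, 0]]^T. Check: (A - I) v_2 = [[0, 0, 0]]^T = 0.

v_1 = [[1, 1, 0]]^T, v_2 = [[1, 0, 0]]^T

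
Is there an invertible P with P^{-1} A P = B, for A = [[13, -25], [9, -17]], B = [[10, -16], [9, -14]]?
Two matrices over a field are similar if and only if they have the same invariant factors.

Both A and B have characteristic polynomial (x + 2)^2 and minimal polynomial (x + 2)^2. Computing further, both have invariant factors (x + 2)^2. Hence A and B are similar.

Yes.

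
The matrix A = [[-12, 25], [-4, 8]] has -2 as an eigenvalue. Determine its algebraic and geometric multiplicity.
algebraic multiplicity 2, geometric multiplicity 1

The characteristic polynomial is (x + 2)^2, so the factor x + 2 appears with exponent 2: the algebraic multiplicity is 2.

rank(A + 2I) = 1, so the eigenspace has dimension 2 - 1 = 1: the geometric multiplicity is 1.

Since 1 < 2, A is not diagonalizable.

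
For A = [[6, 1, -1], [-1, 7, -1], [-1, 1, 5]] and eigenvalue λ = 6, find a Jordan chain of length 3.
v_1 = [[1, 2, 1]]^T, v_2 = [[1, 0, 0]]^T, v_3 = [[0, -1, -1]]^T

We seek v_1 ∈ ker((A - 6I)^3) \ ker((A - 6I)^2), then set v_{i+1} = (A - 6I) v_i.

One such chain is v_1 = [[1, 2, 1]]^T, v_2 = [[1, 0, 0]]^T, v_3 = [[0, -1, -1]]^T. Check: (A - 6I) v_3 = [[0, 0, 0]]^T = 0.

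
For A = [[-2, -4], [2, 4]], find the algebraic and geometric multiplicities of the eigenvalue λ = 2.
algebraic multiplicity 1, geometric multiplicity 1

The characteristic polynomial is x(x - 2), so the factor x - 2 appears with exponent 1: the algebraic multiplicity is 1.

rank(A - 2I) = 1, so the eigenspace has dimension 2 - 1 = 1: the geometric multiplicity is 1.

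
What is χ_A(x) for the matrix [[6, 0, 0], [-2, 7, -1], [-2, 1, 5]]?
xI - A = [[x - 6, 0, 0], [2, x - 7, 1], [2, -1, x - 5]].

Expanding det(xI - A) along the first row:
det(xI - A) = + (x - 6)·det([[x - 7, 1], [-1, x - 5]]) - (0)·det([[2, 1], [2, x - 5]]) + (0)·det([[2, x - 7], [2, -1]]).

Evaluating gives χ_A(x) = x^3 - 18x^2 + 108x - 216 = (x - 6)^3.

χ_A(x) = (x - 6)^3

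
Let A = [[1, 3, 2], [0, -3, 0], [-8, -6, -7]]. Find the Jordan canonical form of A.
The characteristic polynomial is det(xI - A) = (x + 3)^3, so the eigenvalues are -3 (algebraic multiplicity 3).

For λ = -3: rank(A + 3I) = 1, rank((A + 3I)^2) = 0. The eigenspace has dimension 3 - 1 = 2, so there are 2 Jordan blocks; the rank sequence gives block sizes [2, 1].

Assembling the blocks gives the Jordan form J above.

J = [[-3, 1, 0], [0, -3, 0], [0, 0, -3]]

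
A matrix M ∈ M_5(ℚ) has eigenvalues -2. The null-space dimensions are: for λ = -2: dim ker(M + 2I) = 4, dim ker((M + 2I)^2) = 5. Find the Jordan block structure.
λ = -2: successive nullity increments [4, 1] count blocks of size ≥ k; block sizes are [2, 1, 1, 1].

Jordan blocks: (-2, 2), (-2, 1), (-2, 1), (-2, 1)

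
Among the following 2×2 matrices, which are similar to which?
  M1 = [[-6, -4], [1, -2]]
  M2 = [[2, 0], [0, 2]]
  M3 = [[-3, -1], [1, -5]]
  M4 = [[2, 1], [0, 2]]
3 classes: {M1, M3}, {M2}, {M4}

Characteristic polynomials: χ_{M1} = (x + 4)^2, χ_{M2} = (x - 2)^2, χ_{M3} = (x + 4)^2, χ_{M4} = (x - 2)^2.

{M1, M3}: invariant factors (x + 4)^2.

{M2}: invariant factors x - 2, x - 2.

{M4}: invariant factors (x - 2)^2.

Matrices are similar if and only if their invariant-factor lists agree; the partition into similarity classes is {M1, M3}, {M2}, {M4}.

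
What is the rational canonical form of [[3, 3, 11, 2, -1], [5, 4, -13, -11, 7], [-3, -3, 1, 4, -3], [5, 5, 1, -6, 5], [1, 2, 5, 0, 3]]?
R = [[0, 4, 0, 0, 0], [1, 1, 0, 0, 0], [0, 0, 0, 0, -12], [0, 0, 1, 0, 1], [0, 0, 0, 1, 4]]

The invariant factors of A (the non-unit diagonal entries of the Smith normal form of xI - A over ℚ[x]) are x^2 - x - 4, (x - 3)(x^2 - x - 4), each dividing the next. The characteristic polynomial is their product, (x - 3)(x^2 - x - 4)^2.

The rational canonical form is the block-diagonal matrix of companion matrices C(f_i):
R = [[0, 4, 0, 0, 0], [1, 1, 0, 0, 0], [0, 0, 0, 0, -12], [0, 0, 1, 0, 1], [0, 0, 0, 1, 4]].

Note the characteristic polynomial does not split into linear factors over ℚ, so A has no Jordan form over ℚ; the rational canonical form exists over any field.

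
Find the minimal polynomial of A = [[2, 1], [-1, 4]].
The characteristic polynomial factors as (x - 3)^2. The minimal polynomial is ∏(x - λ)^{k_λ} where k_λ is the size of the largest Jordan block at λ.

For λ = 3: rank(A - 3I) = 1, and the largest Jordan block has size 2 (the smallest k with rank((A - 3I)^k) = rank((A - 3I)^(k+1))).

So m_A(x) = (x - 3)^2.

m_A(x) = (x - 3)^2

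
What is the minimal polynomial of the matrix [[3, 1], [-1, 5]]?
The characteristic polynomial factors as (x - 4)^2. The minimal polynomial is ∏(x - λ)^{k_λ} where k_λ is the size of the largest Jordan block at λ.

For λ = 4: rank(A - 4I) = 1, and the largest Jordan block has size 2 (the smallest k with rank((A - 4I)^k) = rank((A - 4I)^(k+1))).

So m_A(x) = (x - 4)^2.

m_A(x) = (x - 4)^2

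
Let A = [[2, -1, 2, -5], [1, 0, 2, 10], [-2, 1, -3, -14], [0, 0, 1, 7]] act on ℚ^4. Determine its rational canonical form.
R = [[0, 0, 0, -12], [1, 0, 0, 26], [0, 1, 0, -4], [0, 0, 1, 6]]

The invariant factors of A (the non-unit diagonal entries of the Smith normal form of xI - A over ℚ[x]) are (x - 6)(x^3 + 4x - 2), each dividing the next. The characteristic polynomial is their product, (x - 6)(x^3 + 4x - 2).

The rational canonical form is the block-diagonal matrix of companion matrices C(f_i):
R = [[0, 0, 0, -12], [1, 0, 0, 26], [0, 1, 0, -4], [0, 0, 1, 6]].

Note the characteristic polynomial does not split into linear factors over ℚ, so A has no Jordan form over ℚ; the rational canonical form exists over any field.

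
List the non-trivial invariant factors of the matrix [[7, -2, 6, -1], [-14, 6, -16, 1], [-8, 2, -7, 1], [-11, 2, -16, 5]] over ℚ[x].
The Jordan structure of A has elementary divisors (x + 1), (x - 4)^3. Arranging the block sizes at each eigenvalue in decreasing order and taking row products gives the invariant factors.

Invariant factors (smallest first, each dividing the next): (x - 4)^3(x + 1).

Check: the last factor (x - 4)^3(x + 1) is the minimal polynomial, and the product (x - 4)^3(x + 1) is the characteristic polynomial.

(x - 4)^3(x + 1)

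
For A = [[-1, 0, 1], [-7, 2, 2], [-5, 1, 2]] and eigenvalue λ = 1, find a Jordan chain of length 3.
We seek v_1 ∈ ker((A - I)^3) \ ker((A - I)^2), then set v_{i+1} = (A - I) v_i.

One such chain is v_1 = [[0, 1, 0]]^T, v_2 = [[0, 1, 1]]^T, v_3 = [[1, 3, 2]]^T. Check: (A - I) v_3 = [[0, 0, 0]]^T = 0.

v_1 = [[0, 1, 0]]^T, v_2 = [[0, 1, 1]]^T, v_3 = [[1, 3, 2]]^T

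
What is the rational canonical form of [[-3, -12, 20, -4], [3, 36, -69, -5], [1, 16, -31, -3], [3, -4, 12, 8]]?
R = [[0, -4, 0, 0], [1, 5, 0, 0], [0, 0, 0, -4], [0, 0, 1, 5]]

The invariant factors of A (the non-unit diagonal entries of the Smith normal form of xI - A over ℚ[x]) are (x - 4)(x - 1), (x - 4)(x - 1), each dividing the next. The characteristic polynomial is their product, (x - 4)^2(x - 1)^2.

The rational canonical form is the block-diagonal matrix of companion matrices C(f_i):
R = [[0, -4, 0, 0], [1, 5, 0, 0], [0, 0, 0, -4], [0, 0, 1, 5]].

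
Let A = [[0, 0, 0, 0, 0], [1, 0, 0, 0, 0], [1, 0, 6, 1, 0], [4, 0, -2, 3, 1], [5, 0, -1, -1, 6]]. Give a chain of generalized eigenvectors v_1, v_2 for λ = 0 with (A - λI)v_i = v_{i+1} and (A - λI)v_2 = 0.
v_1 = [[1, 0, 0, -1, -1]]^T, v_2 = [[0, 1, 0, 0, 0]]^T

We seek v_1 ∈ ker(A^2) \ ker(A), then set v_{i+1} = A v_i.

One such chain is v_1 = [[1, 0, 0, -1, -1]]^T, v_2 = [[0, 1, 0, 0, 0]]^T. Check: A v_2 = [[0, 0, 0, 0, 0]]^T = 0.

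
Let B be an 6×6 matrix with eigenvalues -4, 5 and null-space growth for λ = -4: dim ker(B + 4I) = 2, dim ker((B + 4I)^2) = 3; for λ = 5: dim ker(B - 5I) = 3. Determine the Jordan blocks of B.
λ = -4: successive nullity increments [2, 1] count blocks of size ≥ k; block sizes are [2, 1].
λ = 5: successive nullity increments [3] count blocks of size ≥ k; block sizes are [1, 1, 1].

Jordan blocks: (-4, 2), (-4, 1), (5, 1), (5, 1), (5, 1)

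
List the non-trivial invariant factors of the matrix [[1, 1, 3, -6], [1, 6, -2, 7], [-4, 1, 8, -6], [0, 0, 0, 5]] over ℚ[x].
x - 5, (x - 5)^3

The Jordan structure of A has elementary divisors (x - 5)^3, (x - 5). Arranging the block sizes at each eigenvalue in decreasing order and taking row products gives the invariant factors.

Invariant factors (smallest first, each dividing the next): x - 5, (x - 5)^3.

Check: the last factor (x - 5)^3 is the minimal polynomial, and the product (x - 5)^4 is the characteristic polynomial.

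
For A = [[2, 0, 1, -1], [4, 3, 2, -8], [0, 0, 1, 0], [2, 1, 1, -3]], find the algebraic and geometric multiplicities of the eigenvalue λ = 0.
The characteristic polynomial is x(x - 1)^3, so the factor x appears with exponent 1: the algebraic multiplicity is 1.

rank(A) = 3, so the eigenspace has dimension 4 - 3 = 1: the geometric multiplicity is 1.

algebraic multiplicity 1, geometric multiplicity 1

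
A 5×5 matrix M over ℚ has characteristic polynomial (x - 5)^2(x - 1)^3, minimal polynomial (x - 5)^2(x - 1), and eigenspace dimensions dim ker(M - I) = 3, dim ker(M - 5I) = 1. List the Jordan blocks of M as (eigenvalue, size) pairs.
Jordan blocks: (1, 1), (1, 1), (1, 1), (5, 2)

λ = 1: algebraic multiplicity 3 (exponent in χ_M), largest block size 1 (exponent in m_M), 3 blocks (geometric multiplicity). These force block sizes [1, 1, 1].
λ = 5: algebraic multiplicity 2 (exponent in χ_M), largest block size 2 (exponent in m_M), 1 block (geometric multiplicity). This forces block sizes [2].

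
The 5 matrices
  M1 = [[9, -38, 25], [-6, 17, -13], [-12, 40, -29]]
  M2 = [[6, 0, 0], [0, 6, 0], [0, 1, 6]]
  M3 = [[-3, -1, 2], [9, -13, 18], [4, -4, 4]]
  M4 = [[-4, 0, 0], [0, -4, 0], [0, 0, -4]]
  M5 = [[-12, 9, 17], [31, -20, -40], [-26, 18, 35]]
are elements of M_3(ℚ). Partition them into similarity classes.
Characteristic polynomials: χ_{M1} = (x - 3)(x + 3)^2, χ_{M2} = (x - 6)^3, χ_{M3} = (x + 4)^3, χ_{M4} = (x + 4)^3, χ_{M5} = (x - 1)^3.

{M1}: invariant factors (x - 3)(x + 3)^2.

{M2}: invariant factors x - 6, (x - 6)^2.

{M3}: invariant factors x + 4, (x + 4)^2.

{M4}: invariant factors x + 4, x + 4, x + 4.

{M5}: invariant factors (x - 1)^3.

Matrices are similar if and only if their invariant-factor lists agree; the partition into similarity classes is {M1}, {M2}, {M3}, {M4}, {M5}.

5 classes: {M1}, {M2}, {M3}, {M4}, {M5}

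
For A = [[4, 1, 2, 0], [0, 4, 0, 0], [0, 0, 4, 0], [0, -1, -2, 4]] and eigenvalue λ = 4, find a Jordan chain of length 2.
We seek v_1 ∈ ker((A - 4I)^2) \ ker(A - 4I), then set v_{i+1} = (A - 4I) v_i.

One such chain is v_1 = [[0, -1, 1, -1]]^T, v_2 = [[1, 0, 0, -1]]^T. Check: (A - 4I) v_2 = [[0, 0, 0, 0]]^T = 0.

v_1 = [[0, -1, 1, -1]]^T, v_2 = [[1, 0, 0, -1]]^T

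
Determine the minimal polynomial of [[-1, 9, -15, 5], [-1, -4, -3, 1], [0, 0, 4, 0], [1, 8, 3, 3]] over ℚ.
The characteristic polynomial factors as (x - 4)^2(x + 3)^2. The minimal polynomial is ∏(x - λ)^{k_λ} where k_λ is the size of the largest Jordan block at λ.

For λ = -3: rank(A + 3I) = 3, and the largest Jordan block has size 2 (the smallest k with rank((A + 3I)^k) = rank((A + 3I)^(k+1))).
For λ = 4: rank(A - 4I) = 2, and the largest Jordan block has size 1 (the smallest k with rank((A - 4I)^k) = rank((A - 4I)^(k+1))).

So m_A(x) = (x - 4)(x + 3)^2.

m_A(x) = (x - 4)(x + 3)^2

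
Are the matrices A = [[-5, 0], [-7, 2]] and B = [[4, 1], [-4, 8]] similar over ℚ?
No.

trace(A) = -3 but trace(B) = 12. The trace is a similarity invariant, so A and B are not similar.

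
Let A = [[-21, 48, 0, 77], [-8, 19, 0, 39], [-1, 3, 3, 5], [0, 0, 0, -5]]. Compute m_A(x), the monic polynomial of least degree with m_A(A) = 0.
m_A(x) = (x - 3)^2(x + 5)^2

The characteristic polynomial factors as (x - 3)^2(x + 5)^2. The minimal polynomial is ∏(x - λ)^{k_λ} where k_λ is the size of the largest Jordan block at λ.

For λ = -5: rank(A + 5I) = 3, and the largest Jordan block has size 2 (the smallest k with rank((A + 5I)^k) = rank((A + 5I)^(k+1))).
For λ = 3: rank(A - 3I) = 3, and the largest Jordan block has size 2 (the smallest k with rank((A - 3I)^k) = rank((A - 3I)^(k+1))).

So m_A(x) = (x - 3)^2(x + 5)^2.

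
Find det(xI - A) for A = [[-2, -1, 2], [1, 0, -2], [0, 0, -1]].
χ_A(x) = (x + 1)^3

xI - A = [[x + 2, 1, -2], [-1, x, 2], [0, 0, x + 1]].

Expanding det(xI - A) along the first row:
det(xI - A) = + (x + 2)·det([[x, 2], [0, x + 1]]) - (1)·det([[-1, 2], [0, x + 1]]) + (-2)·det([[-1, x], [0, 0]]).

Evaluating gives χ_A(x) = x^3 + 3x^2 + 3x + 1 = (x + 1)^3.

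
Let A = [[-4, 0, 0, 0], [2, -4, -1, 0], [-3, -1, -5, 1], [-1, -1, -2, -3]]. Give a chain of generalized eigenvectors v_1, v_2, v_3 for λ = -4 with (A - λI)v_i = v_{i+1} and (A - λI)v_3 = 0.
v_1 = [[0, 2, -1, 0]]^T, v_2 = [[0, 1, -1, 0]]^T, v_3 = [[0, 1, 0, 1]]^T

We seek v_1 ∈ ker((A + 4I)^3) \ ker((A + 4I)^2), then set v_{i+1} = (A + 4I) v_i.

One such chain is v_1 = [[0, 2, -1, 0]]^T, v_2 = [[0, 1, -1, 0]]^T, v_3 = [[0, 1, 0, 1]]^T. Check: (A + 4I) v_3 = [[0, 0, 0, 0]]^T = 0.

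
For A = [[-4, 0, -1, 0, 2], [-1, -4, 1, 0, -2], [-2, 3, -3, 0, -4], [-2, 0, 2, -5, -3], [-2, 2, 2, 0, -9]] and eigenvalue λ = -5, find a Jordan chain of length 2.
We seek v_1 ∈ ker((A + 5I)^2) \ ker(A + 5I), then set v_{i+1} = (A + 5I) v_i.

One such chain is v_1 = [[0, 0, 2, 1, 1]]^T, v_2 = [[0, 0, 0, 1, 0]]^T. Check: (A + 5I) v_2 = [[0, 0, 0, 0, 0]]^T = 0.

v_1 = [[0, 0, 2, 1, 1]]^T, v_2 = [[0, 0, 0, 1, 0]]^T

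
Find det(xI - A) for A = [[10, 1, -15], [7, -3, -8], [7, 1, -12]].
χ_A(x) = (x - 3)(x + 4)^2

xI - A = [[x - 10, -1, 15], [-7, x + 3, 8], [-7, -1, x + 12]].

Expanding det(xI - A) along the first row:
det(xI - A) = + (x - 10)·det([[x + 3, 8], [-1, x + 12]]) - (-1)·det([[-7, 8], [-7, x + 12]]) + (15)·det([[-7, x + 3], [-7, -1]]).

Evaluating gives χ_A(x) = x^3 + 5x^2 - 8x - 48 = (x - 3)(x + 4)^2.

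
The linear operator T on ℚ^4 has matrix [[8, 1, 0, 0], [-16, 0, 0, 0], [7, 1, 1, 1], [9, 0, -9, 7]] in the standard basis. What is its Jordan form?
The characteristic polynomial is det(xI - A) = (x - 4)^4, so the eigenvalues are 4 (algebraic multiplicity 4).

For λ = 4: rank(A - 4I) = 2, rank((A - 4I)^2) = 0. The eigenspace has dimension 4 - 2 = 2, so there are 2 Jordan blocks; the rank sequence gives block sizes [2, 2].

Assembling the blocks gives the Jordan form J above.

J = [[4, 1, 0, 0], [0, 4, 0, 0], [0, 0, 4, 1], [0, 0, 0, 4]]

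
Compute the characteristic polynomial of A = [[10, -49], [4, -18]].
xI - A = [[x - 10, 49], [-4, x + 18]].

Expanding det(xI - A) along the first row:
det(xI - A) = + (x - 10)·det([[x + 18]]) - (49)·det([[-4]]).

Evaluating gives χ_A(x) = x^2 + 8x + 16 = (x + 4)^2.

χ_A(x) = (x + 4)^2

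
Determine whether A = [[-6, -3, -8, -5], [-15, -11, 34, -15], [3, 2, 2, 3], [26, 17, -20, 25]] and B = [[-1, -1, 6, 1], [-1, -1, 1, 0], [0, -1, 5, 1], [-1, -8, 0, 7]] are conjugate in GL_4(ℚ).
Yes.

Two matrices over a field are similar if and only if they have the same invariant factors.

Both A and B have characteristic polynomial (x - 6)^2(x + 1)^2 and minimal polynomial (x - 6)^2(x + 1)^2. Computing further, both have invariant factors (x - 6)^2(x + 1)^2. Hence A and B are similar.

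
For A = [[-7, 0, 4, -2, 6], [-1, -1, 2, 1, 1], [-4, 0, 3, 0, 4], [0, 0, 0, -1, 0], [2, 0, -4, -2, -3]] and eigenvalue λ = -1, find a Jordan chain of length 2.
v_1 = [[1, 0, 1, 0, 0]]^T, v_2 = [[-2, 1, 0, 0, -2]]^T

We seek v_1 ∈ ker((A + I)^2) \ ker(A + I), then set v_{i+1} = (A + I) v_i.

One such chain is v_1 = [[1, 0, 1, 0, 0]]^T, v_2 = [[-2, 1, 0, 0, -2]]^T. Check: (A + I) v_2 = [[0, 0, 0, 0, 0]]^T = 0.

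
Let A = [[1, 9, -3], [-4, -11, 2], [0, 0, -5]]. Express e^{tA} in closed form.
A has Jordan form J = [[-5, 1, 0], [0, -5, 0], [0, 0, -5]] with A = PJP^{-1}, so e^{tA} = P e^{tJ} P^{-1}.

For a Jordan block J_k(λ), e^{tJ_k(λ)} = e^{λt} · (I + tN + t^2 N^2/2! + ... + t^{k-1} N^{k-1}/(k-1)!) where N is the nilpotent superdiagonal part.

Assembling the blocks and conjugating back gives the entries of e^{tA} as shown above.

e^{tA} = [[(6*t + 1)*e^{-5*t}, 9*t*e^{-5*t}, -3*t*e^{-5*t}], [-4*t*e^{-5*t}, (1 - 6*t)*e^{-5*t}, 2*t*e^{-5*t}], [0, 0, e^{-5*t}]]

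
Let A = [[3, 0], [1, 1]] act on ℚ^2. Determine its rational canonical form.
The invariant factors of A (the non-unit diagonal entries of the Smith normal form of xI - A over ℚ[x]) are (x - 3)(x - 1), each dividing the next. The characteristic polynomial is their product, (x - 3)(x - 1).

The rational canonical form is the block-diagonal matrix of companion matrices C(f_i):
R = [[0, -3], [1, 4]].

R = [[0, -3], [1, 4]]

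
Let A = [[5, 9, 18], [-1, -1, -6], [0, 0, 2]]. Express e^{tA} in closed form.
e^{tA} = [[(3*t + 1)*e^{2*t}, 9*t*e^{2*t}, 18*t*e^{2*t}], [-t*e^{2*t}, (1 - 3*t)*e^{2*t}, -6*t*e^{2*t}], [0, 0, e^{2*t}]]

A has Jordan form J = [[2, 1, 0], [0, 2, 0], [0, 0, 2]] with A = PJP^{-1}, so e^{tA} = P e^{tJ} P^{-1}.

For a Jordan block J_k(λ), e^{tJ_k(λ)} = e^{λt} · (I + tN + t^2 N^2/2! + ... + t^{k-1} N^{k-1}/(k-1)!) where N is the nilpotent superdiagonal part.

Assembling the blocks and conjugating back gives the entries of e^{tA} as shown above.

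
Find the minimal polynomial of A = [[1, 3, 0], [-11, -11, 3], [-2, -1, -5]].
The characteristic polynomial factors as (x + 5)^3. The minimal polynomial is ∏(x - λ)^{k_λ} where k_λ is the size of the largest Jordan block at λ.

For λ = -5: rank(A + 5I) = 2, and the largest Jordan block has size 3 (the smallest k with rank((A + 5I)^k) = rank((A + 5I)^(k+1))).

So m_A(x) = (x + 5)^3.

m_A(x) = (x + 5)^3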